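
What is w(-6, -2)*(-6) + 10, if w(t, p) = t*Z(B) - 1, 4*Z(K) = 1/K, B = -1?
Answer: 7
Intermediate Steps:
Z(K) = 1/(4*K)
w(t, p) = -1 - t/4 (w(t, p) = t*((¼)/(-1)) - 1 = t*((¼)*(-1)) - 1 = t*(-¼) - 1 = -t/4 - 1 = -1 - t/4)
w(-6, -2)*(-6) + 10 = (-1 - ¼*(-6))*(-6) + 10 = (-1 + 3/2)*(-6) + 10 = (½)*(-6) + 10 = -3 + 10 = 7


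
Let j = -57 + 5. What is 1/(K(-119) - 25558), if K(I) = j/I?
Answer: -119/3041350 ≈ -3.9127e-5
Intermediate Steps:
j = -52
K(I) = -52/I
1/(K(-119) - 25558) = 1/(-52/(-119) - 25558) = 1/(-52*(-1/119) - 25558) = 1/(52/119 - 25558) = 1/(-3041350/119) = -119/3041350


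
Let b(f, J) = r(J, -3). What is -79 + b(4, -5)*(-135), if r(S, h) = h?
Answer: 326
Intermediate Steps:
b(f, J) = -3
-79 + b(4, -5)*(-135) = -79 - 3*(-135) = -79 + 405 = 326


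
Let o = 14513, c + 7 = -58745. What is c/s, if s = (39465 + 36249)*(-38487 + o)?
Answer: 4896/151263953 ≈ 3.2367e-5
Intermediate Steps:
c = -58752 (c = -7 - 58745 = -58752)
s = -1815167436 (s = (39465 + 36249)*(-38487 + 14513) = 75714*(-23974) = -1815167436)
c/s = -58752/(-1815167436) = -58752*(-1/1815167436) = 4896/151263953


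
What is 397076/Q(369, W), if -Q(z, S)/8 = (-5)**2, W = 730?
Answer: -99269/50 ≈ -1985.4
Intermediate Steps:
Q(z, S) = -200 (Q(z, S) = -8*(-5)**2 = -8*25 = -200)
397076/Q(369, W) = 397076/(-200) = 397076*(-1/200) = -99269/50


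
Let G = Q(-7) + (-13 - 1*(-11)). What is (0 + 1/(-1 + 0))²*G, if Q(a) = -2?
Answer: -4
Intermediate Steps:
G = -4 (G = -2 + (-13 - 1*(-11)) = -2 + (-13 + 11) = -2 - 2 = -4)
(0 + 1/(-1 + 0))²*G = (0 + 1/(-1 + 0))²*(-4) = (0 + 1/(-1))²*(-4) = (0 - 1)²*(-4) = (-1)²*(-4) = 1*(-4) = -4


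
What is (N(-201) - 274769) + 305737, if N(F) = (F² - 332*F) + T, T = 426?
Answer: 138527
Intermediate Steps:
N(F) = 426 + F² - 332*F (N(F) = (F² - 332*F) + 426 = 426 + F² - 332*F)
(N(-201) - 274769) + 305737 = ((426 + (-201)² - 332*(-201)) - 274769) + 305737 = ((426 + 40401 + 66732) - 274769) + 305737 = (107559 - 274769) + 305737 = -167210 + 305737 = 138527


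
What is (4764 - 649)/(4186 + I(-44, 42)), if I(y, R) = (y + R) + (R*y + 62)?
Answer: 4115/2398 ≈ 1.7160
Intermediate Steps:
I(y, R) = 62 + R + y + R*y (I(y, R) = (R + y) + (62 + R*y) = 62 + R + y + R*y)
(4764 - 649)/(4186 + I(-44, 42)) = (4764 - 649)/(4186 + (62 + 42 - 44 + 42*(-44))) = 4115/(4186 + (62 + 42 - 44 - 1848)) = 4115/(4186 - 1788) = 4115/2398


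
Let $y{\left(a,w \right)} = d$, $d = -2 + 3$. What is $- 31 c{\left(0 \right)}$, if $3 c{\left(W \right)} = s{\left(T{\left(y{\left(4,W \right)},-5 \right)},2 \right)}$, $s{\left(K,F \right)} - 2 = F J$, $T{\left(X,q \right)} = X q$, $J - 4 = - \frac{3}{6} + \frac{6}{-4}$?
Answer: $-62$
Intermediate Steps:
$d = 1$
$y{\left(a,w \right)} = 1$
$J = 2$ ($J = 4 + \left(- \frac{3}{6} + \frac{6}{-4}\right) = 4 + \left(\left(-3\right) \frac{1}{6} + 6 \left(- \frac{1}{4}\right)\right) = 4 - 2 = 2$)
$s{\left(K,F \right)} = 2 + 2 F$ ($s{\left(K,F \right)} = 2 + F 2 = 2 + 2 F$)
$c{\left(W \right)} = 2$ ($c{\left(W \right)} = \frac{2 + 2 \cdot 2}{3} = \frac{2 + 4}{3} = \frac{1}{3} \cdot 6 = 2$)
$- 31 c{\left(0 \right)} = \left(-31\right) 2 = -62$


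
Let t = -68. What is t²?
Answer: 4624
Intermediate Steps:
t² = (-68)² = 4624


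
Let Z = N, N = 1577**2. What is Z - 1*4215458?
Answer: -1728529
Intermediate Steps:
N = 2486929
Z = 2486929
Z - 1*4215458 = 2486929 - 1*4215458 = 2486929 - 4215458 = -1728529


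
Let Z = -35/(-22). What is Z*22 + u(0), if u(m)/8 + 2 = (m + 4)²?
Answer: 147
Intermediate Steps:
u(m) = -16 + 8*(4 + m)² (u(m) = -16 + 8*(m + 4)² = -16 + 8*(4 + m)²)
Z = 35/22 (Z = -35*(-1/22) = 35/22 ≈ 1.5909)
Z*22 + u(0) = (35/22)*22 + (-16 + 8*(4 + 0)²) = 35 + (-16 + 8*4²) = 35 + (-16 + 8*16) = 35 + (-16 + 128) = 35 + 112 = 147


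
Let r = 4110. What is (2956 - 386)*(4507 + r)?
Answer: 22145690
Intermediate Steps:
(2956 - 386)*(4507 + r) = (2956 - 386)*(4507 + 4110) = 2570*8617 = 22145690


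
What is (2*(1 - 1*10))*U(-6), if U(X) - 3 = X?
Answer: 54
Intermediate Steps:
U(X) = 3 + X
(2*(1 - 1*10))*U(-6) = (2*(1 - 1*10))*(3 - 6) = (2*(1 - 10))*(-3) = (2*(-9))*(-3) = -18*(-3) = 54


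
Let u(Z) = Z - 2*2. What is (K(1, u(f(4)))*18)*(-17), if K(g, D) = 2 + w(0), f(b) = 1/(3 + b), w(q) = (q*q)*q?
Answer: -612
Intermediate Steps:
w(q) = q³ (w(q) = q²*q = q³)
u(Z) = -4 + Z (u(Z) = Z - 4 = -4 + Z)
K(g, D) = 2 (K(g, D) = 2 + 0³ = 2 + 0 = 2)
(K(1, u(f(4)))*18)*(-17) = (2*18)*(-17) = 36*(-17) = -612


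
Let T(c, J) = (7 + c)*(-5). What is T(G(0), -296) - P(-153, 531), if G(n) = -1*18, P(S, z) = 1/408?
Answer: 22439/408 ≈ 54.998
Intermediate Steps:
P(S, z) = 1/408
G(n) = -18
T(c, J) = -35 - 5*c
T(G(0), -296) - P(-153, 531) = (-35 - 5*(-18)) - 1*1/408 = (-35 + 90) - 1/408 = 55 - 1/408 = 22439/408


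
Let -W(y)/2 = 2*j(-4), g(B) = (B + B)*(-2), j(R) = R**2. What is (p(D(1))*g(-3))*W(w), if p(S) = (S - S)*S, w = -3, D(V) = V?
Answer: 0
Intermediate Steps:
g(B) = -4*B (g(B) = (2*B)*(-2) = -4*B)
p(S) = 0 (p(S) = 0*S = 0)
W(y) = -64 (W(y) = -4*(-4)**2 = -4*16 = -2*32 = -64)
(p(D(1))*g(-3))*W(w) = (0*(-4*(-3)))*(-64) = (0*12)*(-64) = 0*(-64) = 0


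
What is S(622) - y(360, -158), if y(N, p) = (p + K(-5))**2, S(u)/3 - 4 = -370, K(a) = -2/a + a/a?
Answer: -640539/25 ≈ -25622.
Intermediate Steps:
K(a) = 1 - 2/a (K(a) = -2/a + 1 = 1 - 2/a)
S(u) = -1098 (S(u) = 12 + 3*(-370) = 12 - 1110 = -1098)
y(N, p) = (7/5 + p)**2 (y(N, p) = (p + (-2 - 5)/(-5))**2 = (p - 1/5*(-7))**2 = (p + 7/5)**2 = (7/5 + p)**2)
S(622) - y(360, -158) = -1098 - (7 + 5*(-158))**2/25 = -1098 - (7 - 790)**2/25 = -1098 - (-783)**2/25 = -1098 - 613089/25 = -640539/25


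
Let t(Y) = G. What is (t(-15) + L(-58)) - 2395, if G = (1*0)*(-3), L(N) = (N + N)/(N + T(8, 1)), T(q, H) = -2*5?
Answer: -40686/17 ≈ -2393.3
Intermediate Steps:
T(q, H) = -10
L(N) = 2*N/(-10 + N) (L(N) = (N + N)/(N - 10) = (2*N)/(-10 + N) = 2*N/(-10 + N))
G = 0 (G = 0*(-3) = 0)
t(Y) = 0
(t(-15) + L(-58)) - 2395 = (0 + 2*(-58)/(-10 - 58)) - 2395 = (0 + 2*(-58)/(-68)) - 2395 = (0 + 2*(-58)*(-1/68)) - 2395 = (0 + 29/17) - 2395 = 29/17 - 2395 = -40686/17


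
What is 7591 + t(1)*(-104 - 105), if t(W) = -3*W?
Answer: 8218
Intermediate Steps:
7591 + t(1)*(-104 - 105) = 7591 + (-3*1)*(-104 - 105) = 7591 - 3*(-209) = 7591 + 627 = 8218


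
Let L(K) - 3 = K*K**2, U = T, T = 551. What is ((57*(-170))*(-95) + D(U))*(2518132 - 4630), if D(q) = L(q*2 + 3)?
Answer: 3393612713209356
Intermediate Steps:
U = 551
L(K) = 3 + K**3 (L(K) = 3 + K*K**2 = 3 + K**3)
D(q) = 3 + (3 + 2*q)**3 (D(q) = 3 + (q*2 + 3)**3 = 3 + (2*q + 3)**3 = 3 + (3 + 2*q)**3)
((57*(-170))*(-95) + D(U))*(2518132 - 4630) = ((57*(-170))*(-95) + (3 + (3 + 2*551)**3))*(2518132 - 4630) = (-9690*(-95) + (3 + (3 + 1102)**3))*2513502 = (920550 + (3 + 1105**3))*2513502 = (920550 + (3 + 1349232625))*2513502 = (920550 + 1349232628)*2513502 = 1350153178*2513502 = 3393612713209356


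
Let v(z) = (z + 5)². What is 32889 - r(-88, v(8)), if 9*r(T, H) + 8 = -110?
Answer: 296119/9 ≈ 32902.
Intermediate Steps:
v(z) = (5 + z)²
r(T, H) = -118/9 (r(T, H) = -8/9 + (⅑)*(-110) = -8/9 - 110/9 = -118/9)
32889 - r(-88, v(8)) = 32889 - 1*(-118/9) = 32889 + 118/9 = 296119/9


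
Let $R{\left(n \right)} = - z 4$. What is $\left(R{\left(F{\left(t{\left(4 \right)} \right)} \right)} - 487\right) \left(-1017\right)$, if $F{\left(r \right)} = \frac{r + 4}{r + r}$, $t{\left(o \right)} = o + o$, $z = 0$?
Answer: $495279$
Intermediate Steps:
$t{\left(o \right)} = 2 o$
$F{\left(r \right)} = \frac{4 + r}{2 r}$
$R{\left(n \right)} = 0$ ($R{\left(n \right)} = \left(-1\right) 0 \cdot 4 = 0 \cdot 4 = 0$)
$\left(R{\left(F{\left(t{\left(4 \right)} \right)} \right)} - 487\right) \left(-1017\right) = \left(0 - 487\right) \left(-1017\right) = \left(-487\right) \left(-1017\right) = 495279$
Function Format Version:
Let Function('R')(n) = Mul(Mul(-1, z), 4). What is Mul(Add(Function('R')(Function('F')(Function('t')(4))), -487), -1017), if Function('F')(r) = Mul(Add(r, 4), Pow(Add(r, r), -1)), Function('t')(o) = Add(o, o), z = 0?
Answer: 495279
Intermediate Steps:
Function('t')(o) = Mul(2, o)
Function('F')(r) = Mul(Rational(1, 2), Pow(r, -1), Add(4, r)) (Function('F')(r) = Mul(Add(4, r), Pow(Mul(2, r), -1)) = Mul(Add(4, r), Mul(Rational(1, 2), Pow(r, -1))) = Mul(Rational(1, 2), Pow(r, -1), Add(4, r)))
Function('R')(n) = 0 (Function('R')(n) = Mul(Mul(-1, 0), 4) = Mul(0, 4) = 0)
Mul(Add(Function('R')(Function('F')(Function('t')(4))), -487), -1017) = Mul(Add(0, -487), -1017) = Mul(-487, -1017) = 495279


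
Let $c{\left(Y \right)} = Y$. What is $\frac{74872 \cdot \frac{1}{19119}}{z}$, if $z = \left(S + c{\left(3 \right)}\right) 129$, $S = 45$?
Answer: $\frac{9359}{14798106} \approx 0.00063245$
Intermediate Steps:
$z = 6192$ ($z = \left(45 + 3\right) 129 = 48 \cdot 129 = 6192$)
$\frac{74872 \cdot \frac{1}{19119}}{z} = \frac{74872 \cdot \frac{1}{19119}}{6192} = 74872 \cdot \frac{1}{19119} \cdot \frac{1}{6192} = \frac{74872}{19119} \cdot \frac{1}{6192} = \frac{9359}{14798106}$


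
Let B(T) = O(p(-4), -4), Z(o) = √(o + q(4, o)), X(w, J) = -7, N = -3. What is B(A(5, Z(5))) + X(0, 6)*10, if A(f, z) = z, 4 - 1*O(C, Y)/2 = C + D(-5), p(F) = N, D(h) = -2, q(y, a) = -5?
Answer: -52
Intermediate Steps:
Z(o) = √(-5 + o) (Z(o) = √(o - 5) = √(-5 + o))
p(F) = -3
O(C, Y) = 12 - 2*C (O(C, Y) = 8 - 2*(C - 2) = 8 - 2*(-2 + C) = 8 + (4 - 2*C) = 12 - 2*C)
B(T) = 18 (B(T) = 12 - 2*(-3) = 12 + 6 = 18)
B(A(5, Z(5))) + X(0, 6)*10 = 18 - 7*10 = 18 - 70 = -52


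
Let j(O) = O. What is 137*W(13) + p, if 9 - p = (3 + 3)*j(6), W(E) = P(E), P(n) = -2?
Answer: -301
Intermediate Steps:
W(E) = -2
p = -27 (p = 9 - (3 + 3)*6 = 9 - 6*6 = 9 - 1*36 = 9 - 36 = -27)
137*W(13) + p = 137*(-2) - 27 = -274 - 27 = -301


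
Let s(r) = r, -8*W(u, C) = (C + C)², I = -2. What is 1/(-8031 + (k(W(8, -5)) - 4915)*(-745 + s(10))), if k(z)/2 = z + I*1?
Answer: 1/3625809 ≈ 2.7580e-7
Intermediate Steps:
W(u, C) = -C²/2 (W(u, C) = -(C + C)²/8 = -4*C²/8 = -C²/2)
k(z) = -4 + 2*z (k(z) = 2*(z - 2*1) = 2*(z - 2) = 2*(-2 + z) = -4 + 2*z)
1/(-8031 + (k(W(8, -5)) - 4915)*(-745 + s(10))) = 1/(-8031 + ((-4 + 2*(-½*(-5)²)) - 4915)*(-745 + 10)) = 1/(-8031 + ((-4 + 2*(-½*25)) - 4915)*(-735)) = 1/(-8031 + ((-4 + 2*(-25/2)) - 4915)*(-735)) = 1/(-8031 + ((-4 - 25) - 4915)*(-735)) = 1/(-8031 + (-29 - 4915)*(-735)) = 1/(-8031 - 4944*(-735)) = 1/(-8031 + 3633840) = 1/3625809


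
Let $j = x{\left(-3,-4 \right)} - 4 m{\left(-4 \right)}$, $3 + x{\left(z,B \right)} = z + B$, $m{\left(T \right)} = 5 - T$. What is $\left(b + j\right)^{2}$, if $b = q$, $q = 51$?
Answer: $25$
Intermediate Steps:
$x{\left(z,B \right)} = -3 + B + z$ ($x{\left(z,B \right)} = -3 + \left(z + B\right) = -3 + \left(B + z\right) = -3 + B + z$)
$b = 51$
$j = -46$ ($j = \left(-3 - 4 - 3\right) - 4 \left(5 - -4\right) = -10 - 4 \left(5 + 4\right) = -10 - 36 = -46$)
$\left(b + j\right)^{2} = \left(51 - 46\right)^{2} = 5^{2} = 25$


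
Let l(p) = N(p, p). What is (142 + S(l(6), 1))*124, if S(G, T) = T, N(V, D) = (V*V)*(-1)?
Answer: 17732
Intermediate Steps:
N(V, D) = -V² (N(V, D) = V²*(-1) = -V²)
l(p) = -p²
(142 + S(l(6), 1))*124 = (142 + 1)*124 = 143*124 = 17732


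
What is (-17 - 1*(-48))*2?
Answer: 62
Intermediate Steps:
(-17 - 1*(-48))*2 = (-17 + 48)*2 = 31*2 = 62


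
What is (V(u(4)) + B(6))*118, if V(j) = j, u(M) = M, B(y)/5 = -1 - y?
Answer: -3658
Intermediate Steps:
B(y) = -5 - 5*y (B(y) = 5*(-1 - y) = -5 - 5*y)
(V(u(4)) + B(6))*118 = (4 + (-5 - 5*6))*118 = (4 + (-5 - 30))*118 = (4 - 35)*118 = -31*118 = -3658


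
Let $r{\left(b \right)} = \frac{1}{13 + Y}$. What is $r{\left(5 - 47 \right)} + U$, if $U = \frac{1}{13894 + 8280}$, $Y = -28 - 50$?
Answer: $- \frac{22109}{1441310} \approx -0.01534$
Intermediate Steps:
$Y = -78$
$r{\left(b \right)} = - \frac{1}{65}$ ($r{\left(b \right)} = \frac{1}{13 - 78} = \frac{1}{-65} = - \frac{1}{65}$)
$U = \frac{1}{22174} \approx 4.5098 \cdot 10^{-5}$
$r{\left(5 - 47 \right)} + U = - \frac{1}{65} + \frac{1}{22174} = - \frac{22109}{1441310}$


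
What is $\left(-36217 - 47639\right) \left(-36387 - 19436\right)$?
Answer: $4681093488$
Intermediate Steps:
$\left(-36217 - 47639\right) \left(-36387 - 19436\right) = - 83856 \left(-36387 - 19436\right) = \left(-83856\right) \left(-55823\right) = 4681093488$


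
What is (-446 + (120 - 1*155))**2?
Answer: 231361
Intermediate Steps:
(-446 + (120 - 1*155))**2 = (-446 + (120 - 155))**2 = (-446 - 35)**2 = (-481)**2 = 231361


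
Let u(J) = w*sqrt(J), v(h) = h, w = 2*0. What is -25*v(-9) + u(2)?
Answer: 225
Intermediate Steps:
w = 0
u(J) = 0 (u(J) = 0*sqrt(J) = 0)
-25*v(-9) + u(2) = -25*(-9) + 0 = 225 + 0 = 225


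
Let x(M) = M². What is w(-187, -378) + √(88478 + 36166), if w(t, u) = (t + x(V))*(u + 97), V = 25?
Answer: -123078 + 2*√31161 ≈ -1.2273e+5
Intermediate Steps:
w(t, u) = (97 + u)*(625 + t) (w(t, u) = (t + 25²)*(u + 97) = (t + 625)*(97 + u) = (625 + t)*(97 + u) = (97 + u)*(625 + t))
w(-187, -378) + √(88478 + 36166) = (60625 + 97*(-187) + 625*(-378) - 187*(-378)) + √(88478 + 36166) = (60625 - 18139 - 236250 + 70686) + √124644 = -123078 + 2*√31161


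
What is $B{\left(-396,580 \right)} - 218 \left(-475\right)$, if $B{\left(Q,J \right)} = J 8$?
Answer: $108190$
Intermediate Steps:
$B{\left(Q,J \right)} = 8 J$
$B{\left(-396,580 \right)} - 218 \left(-475\right) = 8 \cdot 580 - 218 \left(-475\right) = 4640 - -103550 = 4640 + 103550 = 108190$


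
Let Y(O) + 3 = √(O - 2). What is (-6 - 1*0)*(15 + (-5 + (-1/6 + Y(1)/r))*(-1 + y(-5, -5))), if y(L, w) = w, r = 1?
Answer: -384 + 36*I ≈ -384.0 + 36.0*I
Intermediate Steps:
Y(O) = -3 + √(-2 + O) (Y(O) = -3 + √(O - 2) = -3 + √(-2 + O))
(-6 - 1*0)*(15 + (-5 + (-1/6 + Y(1)/r))*(-1 + y(-5, -5))) = (-6 - 1*0)*(15 + (-5 + (-1/6 + (-3 + √(-2 + 1))/1))*(-1 - 5)) = (-6 + 0)*(15 + (-5 + (-1*⅙ + (-3 + √(-1))*1))*(-6)) = -6*(15 + (-5 + (-⅙ + (-3 + I)*1))*(-6)) = -6*(15 + (-5 + (-⅙ + (-3 + I)))*(-6)) = -6*(15 + (-5 + (-19/6 + I))*(-6)) = -6*(15 + (-49/6 + I)*(-6)) = -6*(15 + (49 - 6*I)) = -6*(64 - 6*I) = -384 + 36*I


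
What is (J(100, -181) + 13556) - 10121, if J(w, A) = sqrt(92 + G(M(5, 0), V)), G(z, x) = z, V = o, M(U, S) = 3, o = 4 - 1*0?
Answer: 3435 + sqrt(95) ≈ 3444.7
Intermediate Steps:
o = 4 (o = 4 + 0 = 4)
V = 4
J(w, A) = sqrt(95) (J(w, A) = sqrt(92 + 3) = sqrt(95))
(J(100, -181) + 13556) - 10121 = (sqrt(95) + 13556) - 10121 = (13556 + sqrt(95)) - 10121 = 3435 + sqrt(95)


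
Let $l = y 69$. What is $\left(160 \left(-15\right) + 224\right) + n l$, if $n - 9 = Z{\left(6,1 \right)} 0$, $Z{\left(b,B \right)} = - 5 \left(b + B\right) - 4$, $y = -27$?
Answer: $-18943$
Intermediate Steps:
$l = -1863$ ($l = \left(-27\right) 69 = -1863$)
$Z{\left(b,B \right)} = -4 - 5 B - 5 b$ ($Z{\left(b,B \right)} = - 5 \left(B + b\right) - 4 = \left(- 5 B - 5 b\right) - 4 = -4 - 5 B - 5 b$)
$n = 9$ ($n = 9 + \left(-4 - 5 - 30\right) 0 = 9 - 0 = 9 + 0 = 9$)
$\left(160 \left(-15\right) + 224\right) + n l = \left(160 \left(-15\right) + 224\right) + 9 \left(-1863\right) = \left(-2400 + 224\right) - 16767 = -2176 - 16767 = -18943$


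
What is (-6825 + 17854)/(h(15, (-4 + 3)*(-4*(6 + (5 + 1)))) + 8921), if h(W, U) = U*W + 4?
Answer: 11029/9645 ≈ 1.1435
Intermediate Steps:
h(W, U) = 4 + U*W
(-6825 + 17854)/(h(15, (-4 + 3)*(-4*(6 + (5 + 1)))) + 8921) = (-6825 + 17854)/((4 + ((-4 + 3)*(-4*(6 + (5 + 1))))*15) + 8921) = 11029/((4 - (-4)*(6 + 6)*15) + 8921) = 11029/((4 - (-4)*12*15) + 8921) = 11029/((4 - 1*(-48)*15) + 8921) = 11029/((4 + 48*15) + 8921) = 11029/((4 + 720) + 8921) = 11029/(724 + 8921) = 11029/9645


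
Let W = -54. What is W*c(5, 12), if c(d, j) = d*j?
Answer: -3240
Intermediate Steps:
W*c(5, 12) = -270*12 = -54*60 = -3240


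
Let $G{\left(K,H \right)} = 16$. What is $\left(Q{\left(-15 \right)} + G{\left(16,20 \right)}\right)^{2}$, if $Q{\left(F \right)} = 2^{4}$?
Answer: $1024$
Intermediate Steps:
$Q{\left(F \right)} = 16$
$\left(Q{\left(-15 \right)} + G{\left(16,20 \right)}\right)^{2} = \left(16 + 16\right)^{2} = 32^{2} = 1024$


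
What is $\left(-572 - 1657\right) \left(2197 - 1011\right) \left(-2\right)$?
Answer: $5287188$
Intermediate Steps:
$\left(-572 - 1657\right) \left(2197 - 1011\right) \left(-2\right) = \left(-2229\right) 1186 \left(-2\right) = \left(-2643594\right) \left(-2\right) = 5287188$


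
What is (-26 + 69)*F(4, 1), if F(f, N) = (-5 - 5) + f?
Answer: -258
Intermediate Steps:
F(f, N) = -10 + f
(-26 + 69)*F(4, 1) = (-26 + 69)*(-10 + 4) = 43*(-6) = -258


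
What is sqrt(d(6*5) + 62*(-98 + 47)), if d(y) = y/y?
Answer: I*sqrt(3161) ≈ 56.223*I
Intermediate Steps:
d(y) = 1
sqrt(d(6*5) + 62*(-98 + 47)) = sqrt(1 + 62*(-98 + 47)) = sqrt(1 + 62*(-51)) = sqrt(1 - 3162) = sqrt(-3161) = I*sqrt(3161)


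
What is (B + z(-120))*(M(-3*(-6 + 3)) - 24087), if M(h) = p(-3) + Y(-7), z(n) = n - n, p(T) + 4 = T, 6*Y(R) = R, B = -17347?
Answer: 2507873137/6 ≈ 4.1798e+8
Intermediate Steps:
Y(R) = R/6
p(T) = -4 + T
z(n) = 0
M(h) = -49/6 (M(h) = (-4 - 3) + (1/6)*(-7) = -7 - 7/6 = -49/6)
(B + z(-120))*(M(-3*(-6 + 3)) - 24087) = (-17347 + 0)*(-49/6 - 24087) = -17347*(-144571/6) = 2507873137/6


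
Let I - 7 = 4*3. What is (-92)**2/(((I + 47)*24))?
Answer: 529/99 ≈ 5.3434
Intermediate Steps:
I = 19 (I = 7 + 4*3 = 7 + 12 = 19)
(-92)**2/(((I + 47)*24)) = (-92)**2/(((19 + 47)*24)) = 8464/((66*24)) = 8464/1584 = 8464*(1/1584) = 529/99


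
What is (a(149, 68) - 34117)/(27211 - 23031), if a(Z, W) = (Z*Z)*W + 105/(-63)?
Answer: 1106662/3135 ≈ 353.00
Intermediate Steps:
a(Z, W) = -5/3 + W*Z**2 (a(Z, W) = Z**2*W + 105*(-1/63) = W*Z**2 - 5/3 = -5/3 + W*Z**2)
(a(149, 68) - 34117)/(27211 - 23031) = ((-5/3 + 68*149**2) - 34117)/(27211 - 23031) = ((-5/3 + 68*22201) - 34117)/4180 = ((-5/3 + 1509668) - 34117)*(1/4180) = (4528999/3 - 34117)*(1/4180) = (4426648/3)*(1/4180) = 1106662/3135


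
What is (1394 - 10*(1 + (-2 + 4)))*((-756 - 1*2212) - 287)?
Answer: -4439820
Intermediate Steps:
(1394 - 10*(1 + (-2 + 4)))*((-756 - 1*2212) - 287) = (1394 - 10*(1 + 2))*((-756 - 2212) - 287) = (1394 - 10*3)*(-2968 - 287) = (1394 - 30)*(-3255) = 1364*(-3255) = -4439820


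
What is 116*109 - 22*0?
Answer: 12644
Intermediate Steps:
116*109 - 22*0 = 12644 + 0 = 12644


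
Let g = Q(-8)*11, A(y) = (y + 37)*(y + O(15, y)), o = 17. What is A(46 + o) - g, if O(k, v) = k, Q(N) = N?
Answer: 7888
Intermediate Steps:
A(y) = (15 + y)*(37 + y) (A(y) = (y + 37)*(y + 15) = (37 + y)*(15 + y) = (15 + y)*(37 + y))
g = -88 (g = -8*11 = -88)
A(46 + o) - g = (555 + (46 + 17)² + 52*(46 + 17)) - 1*(-88) = (555 + 63² + 52*63) + 88 = (555 + 3969 + 3276) + 88 = 7800 + 88 = 7888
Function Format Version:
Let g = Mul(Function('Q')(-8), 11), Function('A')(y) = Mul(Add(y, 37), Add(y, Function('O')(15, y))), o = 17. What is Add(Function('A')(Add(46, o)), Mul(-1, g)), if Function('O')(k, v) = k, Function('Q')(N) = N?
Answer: 7888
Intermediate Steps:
Function('A')(y) = Mul(Add(15, y), Add(37, y)) (Function('A')(y) = Mul(Add(y, 37), Add(y, 15)) = Mul(Add(37, y), Add(15, y)) = Mul(Add(15, y), Add(37, y)))
g = -88 (g = Mul(-8, 11) = -88)
Add(Function('A')(Add(46, o)), Mul(-1, g)) = Add(Add(555, Pow(Add(46, 17), 2), Mul(52, Add(46, 17))), Mul(-1, -88)) = Add(Add(555, Pow(63, 2), Mul(52, 63)), 88) = Add(Add(555, 3969, 3276), 88) = Add(7800, 88) = 7888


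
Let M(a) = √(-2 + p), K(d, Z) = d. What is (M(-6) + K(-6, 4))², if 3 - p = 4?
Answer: (6 - I*√3)² ≈ 33.0 - 20.785*I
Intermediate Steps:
p = -1 (p = 3 - 1*4 = 3 - 4 = -1)
M(a) = I*√3 (M(a) = √(-2 - 1) = √(-3) = I*√3)
(M(-6) + K(-6, 4))² = (I*√3 - 6)² = (-6 + I*√3)²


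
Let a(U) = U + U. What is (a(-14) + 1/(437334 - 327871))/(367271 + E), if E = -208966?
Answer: -3064963/17328540215 ≈ -0.00017687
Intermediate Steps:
a(U) = 2*U
(a(-14) + 1/(437334 - 327871))/(367271 + E) = (2*(-14) + 1/(437334 - 327871))/(367271 - 208966) = (-28 + 1/109463)/158305 = (-28 + 1/109463)*(1/158305) = -3064963/109463*1/158305 = -3064963/17328540215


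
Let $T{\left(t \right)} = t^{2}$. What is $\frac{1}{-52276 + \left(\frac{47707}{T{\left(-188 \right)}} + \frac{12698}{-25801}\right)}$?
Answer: $- \frac{911910544}{47670253507949} \approx -1.913 \cdot 10^{-5}$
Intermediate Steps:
$\frac{1}{-52276 + \left(\frac{47707}{T{\left(-188 \right)}} + \frac{12698}{-25801}\right)} = \frac{1}{-52276 + \left(\frac{47707}{\left(-188\right)^{2}} + \frac{12698}{-25801}\right)} = \frac{1}{-52276 + \left(\frac{47707}{35344} + 12698 \left(- \frac{1}{25801}\right)\right)} = \frac{1}{-52276 + \left(47707 \cdot \frac{1}{35344} - \frac{12698}{25801}\right)} = \frac{1}{-52276 + \left(\frac{47707}{35344} - \frac{12698}{25801}\right)} = \frac{1}{-52276 + \frac{782090195}{911910544}} = \frac{1}{- \frac{47670253507949}{911910544}} = - \frac{911910544}{47670253507949}$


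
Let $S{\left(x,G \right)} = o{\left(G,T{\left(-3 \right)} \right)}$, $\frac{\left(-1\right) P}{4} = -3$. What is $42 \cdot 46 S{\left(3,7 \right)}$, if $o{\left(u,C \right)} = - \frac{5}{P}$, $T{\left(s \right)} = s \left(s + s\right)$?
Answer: $-805$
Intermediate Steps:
$P = 12$ ($P = \left(-4\right) \left(-3\right) = 12$)
$T{\left(s \right)} = 2 s^{2}$ ($T{\left(s \right)} = s 2 s = 2 s^{2}$)
$o{\left(u,C \right)} = - \frac{5}{12}$
$S{\left(x,G \right)} = - \frac{5}{12}$
$42 \cdot 46 S{\left(3,7 \right)} = 42 \cdot 46 \left(- \frac{5}{12}\right) = 1932 \left(- \frac{5}{12}\right) = -805$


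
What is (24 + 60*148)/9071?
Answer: 8904/9071 ≈ 0.98159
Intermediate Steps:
(24 + 60*148)/9071 = (24 + 8880)*(1/9071) = 8904*(1/9071) = 8904/9071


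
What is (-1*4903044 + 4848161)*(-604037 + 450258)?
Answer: 8439852857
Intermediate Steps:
(-1*4903044 + 4848161)*(-604037 + 450258) = (-4903044 + 4848161)*(-153779) = -54883*(-153779) = 8439852857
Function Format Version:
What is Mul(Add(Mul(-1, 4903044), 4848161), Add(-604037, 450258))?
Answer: 8439852857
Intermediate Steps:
Mul(Add(Mul(-1, 4903044), 4848161), Add(-604037, 450258)) = Mul(Add(-4903044, 4848161), -153779) = Mul(-54883, -153779) = 8439852857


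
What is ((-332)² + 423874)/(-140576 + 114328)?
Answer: -267049/13124 ≈ -20.348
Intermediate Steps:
((-332)² + 423874)/(-140576 + 114328) = (110224 + 423874)/(-26248) = 534098*(-1/26248) = -267049/13124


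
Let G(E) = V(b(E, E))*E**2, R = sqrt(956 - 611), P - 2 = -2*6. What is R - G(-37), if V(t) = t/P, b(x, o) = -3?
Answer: -4107/10 + sqrt(345) ≈ -392.13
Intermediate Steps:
P = -10 (P = 2 - 2*6 = 2 - 12 = -10)
V(t) = -t/10 (V(t) = t/(-10) = t*(-1/10) = -t/10)
R = sqrt(345) ≈ 18.574
G(E) = 3*E**2/10 (G(E) = (-1/10*(-3))*E**2 = 3*E**2/10)
R - G(-37) = sqrt(345) - 3*(-37)**2/10 = sqrt(345) - 3*1369/10 = sqrt(345) - 1*4107/10 = sqrt(345) - 4107/10 = -4107/10 + sqrt(345)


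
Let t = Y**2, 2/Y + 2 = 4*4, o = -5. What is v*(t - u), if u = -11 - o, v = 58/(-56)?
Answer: -8555/1372 ≈ -6.2354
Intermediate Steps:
v = -29/28 (v = 58*(-1/56) = -29/28 ≈ -1.0357)
u = -6 (u = -11 - 1*(-5) = -11 + 5 = -6)
Y = 1/7 (Y = 2/(-2 + 4*4) = 2/(-2 + 16) = 2/14 = 2*(1/14) = 1/7 ≈ 0.14286)
t = 1/49 (t = (1/7)**2 = 1/49 ≈ 0.020408)
v*(t - u) = -29*(1/49 - 1*(-6))/28 = -29*(1/49 + 6)/28 = -29/28*295/49 = -8555/1372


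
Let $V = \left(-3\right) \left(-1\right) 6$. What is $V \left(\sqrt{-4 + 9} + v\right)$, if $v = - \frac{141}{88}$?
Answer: $- \frac{1269}{44} + 18 \sqrt{5} \approx 11.408$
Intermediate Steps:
$V = 18$ ($V = 3 \cdot 6 = 18$)
$v = - \frac{141}{88}$ ($v = \left(-141\right) \frac{1}{88} = - \frac{141}{88} \approx -1.6023$)
$V \left(\sqrt{-4 + 9} + v\right) = 18 \left(\sqrt{-4 + 9} - \frac{141}{88}\right) = 18 \left(\sqrt{5} - \frac{141}{88}\right) = 18 \left(- \frac{141}{88} + \sqrt{5}\right) = - \frac{1269}{44} + 18 \sqrt{5}$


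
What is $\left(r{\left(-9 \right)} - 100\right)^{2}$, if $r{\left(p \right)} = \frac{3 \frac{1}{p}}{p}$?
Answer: $\frac{7284601}{729} \approx 9992.6$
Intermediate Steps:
$r{\left(p \right)} = \frac{3}{p^{2}}$
$\left(r{\left(-9 \right)} - 100\right)^{2} = \left(\frac{3}{81} - 100\right)^{2} = \left(3 \cdot \frac{1}{81} - 100\right)^{2} = \left(\frac{1}{27} - 100\right)^{2} = \left(- \frac{2699}{27}\right)^{2} = \frac{7284601}{729}$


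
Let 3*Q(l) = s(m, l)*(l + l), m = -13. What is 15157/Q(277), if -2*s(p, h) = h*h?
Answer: -45471/21253933 ≈ -0.0021394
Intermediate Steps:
s(p, h) = -h²/2 (s(p, h) = -h*h/2 = -h²/2)
Q(l) = -l³/3 (Q(l) = ((-l²/2)*(l + l))/3 = ((-l²/2)*(2*l))/3 = (-l³)/3 = -l³/3)
15157/Q(277) = 15157/((-⅓*277³)) = 15157/((-⅓*21253933)) = 15157/(-21253933/3) = 15157*(-3/21253933) = -45471/21253933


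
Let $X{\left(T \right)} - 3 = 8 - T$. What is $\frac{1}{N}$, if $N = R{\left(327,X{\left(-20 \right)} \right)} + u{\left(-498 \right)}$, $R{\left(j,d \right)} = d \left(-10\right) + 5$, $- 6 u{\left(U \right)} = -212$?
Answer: $- \frac{3}{809} \approx -0.0037083$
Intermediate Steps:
$X{\left(T \right)} = 11 - T$ ($X{\left(T \right)} = 3 - \left(-8 + T\right) = 11 - T$)
$u{\left(U \right)} = \frac{106}{3}$ ($u{\left(U \right)} = \left(- \frac{1}{6}\right) \left(-212\right) = \frac{106}{3}$)
$R{\left(j,d \right)} = 5 - 10 d$ ($R{\left(j,d \right)} = - 10 d + 5 = 5 - 10 d$)
$N = - \frac{809}{3}$ ($N = \left(5 - 10 \left(11 - -20\right)\right) + \frac{106}{3} = \left(5 - 10 \left(11 + 20\right)\right) + \frac{106}{3} = \left(5 - 310\right) + \frac{106}{3} = -305 + \frac{106}{3} = - \frac{809}{3} \approx -269.67$)
$\frac{1}{N} = \frac{1}{- \frac{809}{3}} = - \frac{3}{809}$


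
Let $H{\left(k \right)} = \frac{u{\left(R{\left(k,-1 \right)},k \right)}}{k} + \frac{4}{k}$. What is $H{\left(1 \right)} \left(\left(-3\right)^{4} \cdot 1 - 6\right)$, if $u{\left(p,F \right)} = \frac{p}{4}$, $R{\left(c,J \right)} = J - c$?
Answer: $\frac{525}{2} \approx 262.5$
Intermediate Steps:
$u{\left(p,F \right)} = \frac{p}{4}$ ($u{\left(p,F \right)} = p \frac{1}{4} = \frac{p}{4}$)
$H{\left(k \right)} = \frac{4}{k} + \frac{- \frac{1}{4} - \frac{k}{4}}{k}$ ($H{\left(k \right)} = \frac{\frac{1}{4} \left(-1 - k\right)}{k} + \frac{4}{k} = \frac{- \frac{1}{4} - \frac{k}{4}}{k} + \frac{4}{k} = \frac{4}{k} + \frac{- \frac{1}{4} - \frac{k}{4}}{k}$)
$H{\left(1 \right)} \left(\left(-3\right)^{4} \cdot 1 - 6\right) = \frac{15 - 1}{4 \cdot 1} \left(\left(-3\right)^{4} \cdot 1 - 6\right) = \frac{1}{4} \cdot 1 \left(15 - 1\right) \left(81 \cdot 1 - 6\right) = \frac{1}{4} \cdot 1 \cdot 14 \left(81 - 6\right) = \frac{7}{2} \cdot 75 = \frac{525}{2}$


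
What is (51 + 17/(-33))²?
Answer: 2775556/1089 ≈ 2548.7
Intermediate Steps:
(51 + 17/(-33))² = (51 + 17*(-1/33))² = (51 - 17/33)² = (1666/33)² = 2775556/1089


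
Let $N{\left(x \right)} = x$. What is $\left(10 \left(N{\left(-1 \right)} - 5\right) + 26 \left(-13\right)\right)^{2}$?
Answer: $158404$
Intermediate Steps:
$\left(10 \left(N{\left(-1 \right)} - 5\right) + 26 \left(-13\right)\right)^{2} = \left(10 \left(-1 - 5\right) + 26 \left(-13\right)\right)^{2} = \left(10 \left(-6\right) - 338\right)^{2} = \left(-60 - 338\right)^{2} = \left(-398\right)^{2} = 158404$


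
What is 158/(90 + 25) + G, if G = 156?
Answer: 18098/115 ≈ 157.37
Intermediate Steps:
158/(90 + 25) + G = 158/(90 + 25) + 156 = 158/115 + 156 = 18098/115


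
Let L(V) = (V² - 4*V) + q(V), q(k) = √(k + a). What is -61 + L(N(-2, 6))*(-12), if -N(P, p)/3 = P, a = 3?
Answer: -241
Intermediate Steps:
N(P, p) = -3*P
q(k) = √(3 + k) (q(k) = √(k + 3) = √(3 + k))
L(V) = V² + √(3 + V) - 4*V (L(V) = (V² - 4*V) + √(3 + V) = V² + √(3 + V) - 4*V)
-61 + L(N(-2, 6))*(-12) = -61 + ((-3*(-2))² + √(3 - 3*(-2)) - (-12)*(-2))*(-12) = -61 + (6² + √(3 + 6) - 4*6)*(-12) = -61 + (36 + √9 - 24)*(-12) = -61 + (36 + 3 - 24)*(-12) = -61 + 15*(-12) = -61 - 180 = -241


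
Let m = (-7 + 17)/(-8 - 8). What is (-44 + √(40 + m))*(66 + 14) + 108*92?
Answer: 6416 + 60*√70 ≈ 6918.0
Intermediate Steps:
m = -5/8 (m = 10/(-16) = 10*(-1/16) = -5/8 ≈ -0.62500)
(-44 + √(40 + m))*(66 + 14) + 108*92 = (-44 + √(40 - 5/8))*(66 + 14) + 108*92 = (-44 + √(315/8))*80 + 9936 = (-44 + 3*√70/4)*80 + 9936 = (-3520 + 60*√70) + 9936 = 6416 + 60*√70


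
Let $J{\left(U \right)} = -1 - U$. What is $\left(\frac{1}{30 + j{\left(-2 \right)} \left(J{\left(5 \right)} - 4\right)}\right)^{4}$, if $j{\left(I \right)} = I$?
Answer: $\frac{1}{6250000} \approx 1.6 \cdot 10^{-7}$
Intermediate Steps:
$\left(\frac{1}{30 + j{\left(-2 \right)} \left(J{\left(5 \right)} - 4\right)}\right)^{4} = \left(\frac{1}{30 - 2 \left(\left(-1 - 5\right) - 4\right)}\right)^{4} = \left(\frac{1}{30 - 2 \left(-6 - 4\right)}\right)^{4} = \left(\frac{1}{30 - -20}\right)^{4} = \left(\frac{1}{30 + 20}\right)^{4} = \left(\frac{1}{50}\right)^{4} = \frac{1}{6250000}$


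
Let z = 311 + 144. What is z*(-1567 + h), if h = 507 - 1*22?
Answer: -492310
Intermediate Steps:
z = 455
h = 485 (h = 507 - 22 = 485)
z*(-1567 + h) = 455*(-1567 + 485) = 455*(-1082) = -492310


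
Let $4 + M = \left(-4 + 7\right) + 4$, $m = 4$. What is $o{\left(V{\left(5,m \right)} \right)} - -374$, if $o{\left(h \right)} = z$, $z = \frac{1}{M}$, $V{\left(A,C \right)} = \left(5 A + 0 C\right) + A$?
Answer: $\frac{1123}{3} \approx 374.33$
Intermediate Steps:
$M = 3$ ($M = -4 + \left(\left(-4 + 7\right) + 4\right) = -4 + \left(3 + 4\right) = -4 + 7 = 3$)
$V{\left(A,C \right)} = 6 A$ ($V{\left(A,C \right)} = \left(5 A + 0\right) + A = 5 A + A = 6 A$)
$z = \frac{1}{3} \approx 0.33333$
$o{\left(h \right)} = \frac{1}{3}$
$o{\left(V{\left(5,m \right)} \right)} - -374 = \frac{1}{3} - -374 = \frac{1}{3} + 374 = \frac{1123}{3}$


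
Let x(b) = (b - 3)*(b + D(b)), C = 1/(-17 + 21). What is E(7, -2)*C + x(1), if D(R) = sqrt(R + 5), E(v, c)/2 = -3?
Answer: -7/2 - 2*sqrt(6) ≈ -8.3990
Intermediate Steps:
E(v, c) = -6 (E(v, c) = 2*(-3) = -6)
D(R) = sqrt(5 + R)
C = 1/4 ≈ 0.25000
x(b) = (-3 + b)*(b + sqrt(5 + b)) (x(b) = (b - 3)*(b + sqrt(5 + b)) = (-3 + b)*(b + sqrt(5 + b)))
E(7, -2)*C + x(1) = -6*1/4 + (1**2 - 3*1 - 3*sqrt(5 + 1) + 1*sqrt(5 + 1)) = -3/2 + (1 - 3 - 3*sqrt(6) + 1*sqrt(6)) = -3/2 + (1 - 3 - 3*sqrt(6) + sqrt(6)) = -3/2 + (-2 - 2*sqrt(6)) = -7/2 - 2*sqrt(6)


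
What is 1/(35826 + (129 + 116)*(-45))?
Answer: 1/24801 ≈ 4.0321e-5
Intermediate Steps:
1/(35826 + (129 + 116)*(-45)) = 1/(35826 + 245*(-45)) = 1/(35826 - 11025) = 1/24801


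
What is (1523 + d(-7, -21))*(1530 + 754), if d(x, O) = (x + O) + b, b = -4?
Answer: 3405444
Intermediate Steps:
d(x, O) = -4 + O + x (d(x, O) = (x + O) - 4 = (O + x) - 4 = -4 + O + x)
(1523 + d(-7, -21))*(1530 + 754) = (1523 + (-4 - 21 - 7))*(1530 + 754) = (1523 - 32)*2284 = 1491*2284 = 3405444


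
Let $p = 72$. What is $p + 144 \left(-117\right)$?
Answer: $-16776$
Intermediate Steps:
$p + 144 \left(-117\right) = 72 + 144 \left(-117\right) = 72 - 16848 = -16776$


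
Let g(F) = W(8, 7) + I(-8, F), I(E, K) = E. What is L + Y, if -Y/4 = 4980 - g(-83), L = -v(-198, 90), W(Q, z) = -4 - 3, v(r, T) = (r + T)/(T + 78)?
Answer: -279711/14 ≈ -19979.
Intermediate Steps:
v(r, T) = (T + r)/(78 + T)
W(Q, z) = -7
L = 9/14 (L = -(90 - 198)/(78 + 90) = -(-108)/168 = -1*(-9/14) = 9/14 ≈ 0.64286)
g(F) = -15 (g(F) = -7 - 8 = -15)
Y = -19980 (Y = -4*(4980 - 1*(-15)) = -4*(4980 + 15) = -4*4995 = -19980)
L + Y = 9/14 - 19980 = -279711/14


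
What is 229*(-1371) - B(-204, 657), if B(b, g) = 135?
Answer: -314094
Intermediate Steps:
229*(-1371) - B(-204, 657) = 229*(-1371) - 1*135 = -313959 - 135 = -314094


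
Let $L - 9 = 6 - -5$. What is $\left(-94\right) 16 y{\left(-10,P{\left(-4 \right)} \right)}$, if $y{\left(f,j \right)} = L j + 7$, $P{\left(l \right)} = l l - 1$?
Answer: $-461728$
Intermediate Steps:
$L = 20$ ($L = 9 + \left(6 - -5\right) = 9 + \left(6 + 5\right) = 9 + 11 = 20$)
$P{\left(l \right)} = -1 + l^{2}$ ($P{\left(l \right)} = l^{2} - 1 = -1 + l^{2}$)
$y{\left(f,j \right)} = 7 + 20 j$ ($y{\left(f,j \right)} = 20 j + 7 = 7 + 20 j$)
$\left(-94\right) 16 y{\left(-10,P{\left(-4 \right)} \right)} = \left(-94\right) 16 \left(7 + 20 \left(-1 + \left(-4\right)^{2}\right)\right) = - 1504 \left(7 + 20 \left(-1 + 16\right)\right) = - 1504 \left(7 + 20 \cdot 15\right) = - 1504 \left(7 + 300\right) = \left(-1504\right) 307 = -461728$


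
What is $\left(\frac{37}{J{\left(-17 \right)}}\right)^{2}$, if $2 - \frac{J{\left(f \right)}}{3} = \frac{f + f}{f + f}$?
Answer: $\frac{1369}{9} \approx 152.11$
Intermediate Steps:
$J{\left(f \right)} = 3$ ($J{\left(f \right)} = 6 - 3 \frac{f + f}{f + f} = 6 - 3 \frac{2 f}{2 f} = 6 - 3 \cdot 2 f \frac{1}{2 f} = 6 - 3 = 3$)
$\left(\frac{37}{J{\left(-17 \right)}}\right)^{2} = \left(\frac{37}{3}\right)^{2} = \frac{1369}{9}$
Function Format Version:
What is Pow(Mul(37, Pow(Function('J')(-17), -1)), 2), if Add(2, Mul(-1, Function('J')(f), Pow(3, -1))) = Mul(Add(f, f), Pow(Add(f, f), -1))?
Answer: Rational(1369, 9) ≈ 152.11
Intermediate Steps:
Function('J')(f) = 3 (Function('J')(f) = Add(6, Mul(-3, Mul(Add(f, f), Pow(Add(f, f), -1)))) = Add(6, Mul(-3, Mul(Mul(2, f), Pow(Mul(2, f), -1)))) = Add(6, Mul(-3, Mul(Mul(2, f), Mul(Rational(1, 2), Pow(f, -1))))) = Add(6, Mul(-3, 1)) = Add(6, -3) = 3)
Pow(Mul(37, Pow(Function('J')(-17), -1)), 2) = Pow(Mul(37, Pow(3, -1)), 2) = Pow(Mul(37, Rational(1, 3)), 2) = Pow(Rational(37, 3), 2) = Rational(1369, 9)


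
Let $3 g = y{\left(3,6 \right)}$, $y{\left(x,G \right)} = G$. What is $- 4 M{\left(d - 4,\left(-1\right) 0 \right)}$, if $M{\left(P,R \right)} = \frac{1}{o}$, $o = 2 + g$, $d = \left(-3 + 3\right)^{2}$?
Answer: $-1$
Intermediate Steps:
$d = 0$ ($d = 0^{2} = 0$)
$g = 2$ ($g = \frac{1}{3} \cdot 6 = 2$)
$o = 4$ ($o = 2 + 2 = 4$)
$M{\left(P,R \right)} = \frac{1}{4}$
$- 4 M{\left(d - 4,\left(-1\right) 0 \right)} = \left(-4\right) \frac{1}{4} = -1$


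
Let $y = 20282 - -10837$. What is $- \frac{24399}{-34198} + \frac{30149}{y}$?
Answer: $\frac{1790307983}{1064207562} \approx 1.6823$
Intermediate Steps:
$y = 31119$ ($y = 20282 + 10837 = 31119$)
$- \frac{24399}{-34198} + \frac{30149}{y} = - \frac{24399}{-34198} + \frac{30149}{31119} = \left(-24399\right) \left(- \frac{1}{34198}\right) + 30149 \cdot \frac{1}{31119} = \frac{24399}{34198} + \frac{30149}{31119} = \frac{1790307983}{1064207562}$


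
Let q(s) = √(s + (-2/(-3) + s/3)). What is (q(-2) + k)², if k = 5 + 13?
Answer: (18 + I*√2)² ≈ 322.0 + 50.912*I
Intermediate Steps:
k = 18
q(s) = √(⅔ + 4*s/3) (q(s) = √(s + (-2*(-⅓) + s*(⅓))) = √(s + (⅔ + s/3)) = √(⅔ + 4*s/3))
(q(-2) + k)² = (√(6 + 12*(-2))/3 + 18)² = (√(6 - 24)/3 + 18)² = (√(-18)/3 + 18)² = ((3*I*√2)/3 + 18)² = (I*√2 + 18)² = (18 + I*√2)²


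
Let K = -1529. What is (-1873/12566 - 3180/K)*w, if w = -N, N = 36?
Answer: -667729134/9606707 ≈ -69.507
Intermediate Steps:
w = -36 (w = -1*36 = -36)
(-1873/12566 - 3180/K)*w = (-1873/12566 - 3180/(-1529))*(-36) = (-1873*1/12566 - 3180*(-1/1529))*(-36) = (-1873/12566 + 3180/1529)*(-36) = (37096063/19213414)*(-36) = -667729134/9606707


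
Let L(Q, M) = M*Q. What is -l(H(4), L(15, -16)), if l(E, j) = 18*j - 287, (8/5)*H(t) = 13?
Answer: 4607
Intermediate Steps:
H(t) = 65/8 (H(t) = (5/8)*13 = 65/8)
l(E, j) = -287 + 18*j
-l(H(4), L(15, -16)) = -(-287 + 18*(-16*15)) = -(-287 + 18*(-240)) = -(-287 - 4320) = -1*(-4607) = 4607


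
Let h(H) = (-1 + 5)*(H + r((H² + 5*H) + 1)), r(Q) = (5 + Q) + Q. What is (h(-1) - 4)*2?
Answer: -24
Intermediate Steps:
r(Q) = 5 + 2*Q
h(H) = 28 + 8*H² + 44*H (h(H) = (-1 + 5)*(H + (5 + 2*((H² + 5*H) + 1))) = 4*(H + (5 + 2*(1 + H² + 5*H))) = 4*(H + (5 + (2 + 2*H² + 10*H))) = 4*(H + (7 + 2*H² + 10*H)) = 4*(7 + 2*H² + 11*H) = 28 + 8*H² + 44*H)
(h(-1) - 4)*2 = ((28 + 8*(-1)² + 44*(-1)) - 4)*2 = ((28 + 8*1 - 44) - 4)*2 = ((28 + 8 - 44) - 4)*2 = (-8 - 4)*2 = -12*2 = -24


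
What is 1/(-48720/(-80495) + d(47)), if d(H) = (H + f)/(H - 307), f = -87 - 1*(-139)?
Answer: 4185740/939639 ≈ 4.4546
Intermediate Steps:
f = 52 (f = -87 + 139 = 52)
d(H) = (52 + H)/(-307 + H) (d(H) = (H + 52)/(H - 307) = (52 + H)/(-307 + H))
1/(-48720/(-80495) + d(47)) = 1/(-48720/(-80495) + (52 + 47)/(-307 + 47)) = 1/(-48720*(-1/80495) + 99/(-260)) = 1/(9744/16099 - 1/260*99) = 1/(9744/16099 - 99/260) = 1/(939639/4185740) = 4185740/939639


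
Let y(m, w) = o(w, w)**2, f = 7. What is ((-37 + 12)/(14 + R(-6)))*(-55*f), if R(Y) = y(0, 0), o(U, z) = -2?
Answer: 9625/18 ≈ 534.72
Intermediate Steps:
y(m, w) = 4 (y(m, w) = (-2)**2 = 4)
R(Y) = 4
((-37 + 12)/(14 + R(-6)))*(-55*f) = ((-37 + 12)/(14 + 4))*(-55*7) = -25/18*(-385) = 9625/18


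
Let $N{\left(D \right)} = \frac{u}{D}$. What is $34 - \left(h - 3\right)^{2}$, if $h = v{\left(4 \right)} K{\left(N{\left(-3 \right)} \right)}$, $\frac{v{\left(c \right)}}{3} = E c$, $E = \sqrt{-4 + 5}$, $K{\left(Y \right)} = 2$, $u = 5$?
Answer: $-407$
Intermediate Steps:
$N{\left(D \right)} = \frac{5}{D}$
$E = 1$ ($E = \sqrt{1} = 1$)
$v{\left(c \right)} = 3 c$ ($v{\left(c \right)} = 3 \cdot 1 c = 3 c$)
$h = 24$ ($h = 3 \cdot 4 \cdot 2 = 12 \cdot 2 = 24$)
$34 - \left(h - 3\right)^{2} = 34 - \left(24 - 3\right)^{2} = 34 - 21^{2} = 34 - 441 = -407$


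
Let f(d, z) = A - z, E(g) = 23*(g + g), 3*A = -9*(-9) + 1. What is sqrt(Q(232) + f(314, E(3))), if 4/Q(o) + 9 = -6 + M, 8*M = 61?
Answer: 2*I*sqrt(871017)/177 ≈ 10.546*I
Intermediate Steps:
M = 61/8 (M = (1/8)*61 = 61/8 ≈ 7.6250)
Q(o) = -32/59 (Q(o) = 4/(-9 + (-6 + 61/8)) = 4/(-9 + 13/8) = 4/(-59/8) = 4*(-8/59) = -32/59)
A = 82/3 (A = (-9*(-9) + 1)/3 = (81 + 1)/3 = (1/3)*82 = 82/3 ≈ 27.333)
E(g) = 46*g (E(g) = 23*(2*g) = 46*g)
f(d, z) = 82/3 - z
sqrt(Q(232) + f(314, E(3))) = sqrt(-32/59 + (82/3 - 46*3)) = sqrt(-32/59 + (82/3 - 1*138)) = sqrt(-32/59 + (82/3 - 138)) = sqrt(-32/59 - 332/3) = sqrt(-19684/177) = 2*I*sqrt(871017)/177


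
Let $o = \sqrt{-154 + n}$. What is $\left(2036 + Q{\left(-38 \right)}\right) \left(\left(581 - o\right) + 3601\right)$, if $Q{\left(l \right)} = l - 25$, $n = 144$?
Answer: $8251086 - 1973 i \sqrt{10} \approx 8.2511 \cdot 10^{6} - 6239.2 i$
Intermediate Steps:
$o = i \sqrt{10}$ ($o = \sqrt{-154 + 144} = \sqrt{-10} = i \sqrt{10} \approx 3.1623 i$)
$Q{\left(l \right)} = -25 + l$
$\left(2036 + Q{\left(-38 \right)}\right) \left(\left(581 - o\right) + 3601\right) = \left(2036 - 63\right) \left(\left(581 - i \sqrt{10}\right) + 3601\right) = 1973 \left(4182 - i \sqrt{10}\right) = 8251086 - 1973 i \sqrt{10}$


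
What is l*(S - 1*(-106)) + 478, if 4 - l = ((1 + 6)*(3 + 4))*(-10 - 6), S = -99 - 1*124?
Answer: -91718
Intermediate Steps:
S = -223 (S = -99 - 124 = -223)
l = 788 (l = 4 - (1 + 6)*(3 + 4)*(-10 - 6) = 4 - 7*7*(-16) = 4 - 49*(-16) = 4 - 1*(-784) = 4 + 784 = 788)
l*(S - 1*(-106)) + 478 = 788*(-223 - 1*(-106)) + 478 = 788*(-223 + 106) + 478 = 788*(-117) + 478 = -92196 + 478 = -91718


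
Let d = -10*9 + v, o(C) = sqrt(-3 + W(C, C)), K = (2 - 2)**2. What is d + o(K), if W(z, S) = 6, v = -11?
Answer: -101 + sqrt(3) ≈ -99.268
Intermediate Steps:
K = 0 (K = 0**2 = 0)
o(C) = sqrt(3) (o(C) = sqrt(-3 + 6) = sqrt(3))
d = -101 (d = -10*9 - 11 = -90 - 11 = -101)
d + o(K) = -101 + sqrt(3)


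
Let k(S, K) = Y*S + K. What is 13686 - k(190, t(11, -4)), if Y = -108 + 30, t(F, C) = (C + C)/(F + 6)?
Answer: 484610/17 ≈ 28506.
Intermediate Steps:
t(F, C) = 2*C/(6 + F) (t(F, C) = (2*C)/(6 + F) = 2*C/(6 + F))
Y = -78
k(S, K) = K - 78*S (k(S, K) = -78*S + K = K - 78*S)
13686 - k(190, t(11, -4)) = 13686 - (2*(-4)/(6 + 11) - 78*190) = 13686 - (2*(-4)/17 - 14820) = 13686 - (2*(-4)*(1/17) - 14820) = 13686 - (-8/17 - 14820) = 13686 - 1*(-251948/17) = 13686 + 251948/17 = 484610/17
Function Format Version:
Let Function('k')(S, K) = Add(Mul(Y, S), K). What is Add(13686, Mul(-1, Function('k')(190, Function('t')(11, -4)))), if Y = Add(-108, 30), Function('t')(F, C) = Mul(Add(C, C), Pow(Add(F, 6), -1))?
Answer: Rational(484610, 17) ≈ 28506.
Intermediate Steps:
Function('t')(F, C) = Mul(2, C, Pow(Add(6, F), -1)) (Function('t')(F, C) = Mul(Mul(2, C), Pow(Add(6, F), -1)) = Mul(2, C, Pow(Add(6, F), -1)))
Y = -78
Function('k')(S, K) = Add(K, Mul(-78, S)) (Function('k')(S, K) = Add(Mul(-78, S), K) = Add(K, Mul(-78, S)))
Add(13686, Mul(-1, Function('k')(190, Function('t')(11, -4)))) = Add(13686, Mul(-1, Add(Mul(2, -4, Pow(Add(6, 11), -1)), Mul(-78, 190)))) = Add(13686, Mul(-1, Add(Mul(2, -4, Pow(17, -1)), -14820))) = Add(13686, Mul(-1, Add(Mul(2, -4, Rational(1, 17)), -14820))) = Add(13686, Mul(-1, Add(Rational(-8, 17), -14820))) = Add(13686, Mul(-1, Rational(-251948, 17))) = Add(13686, Rational(251948, 17)) = Rational(484610, 17)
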